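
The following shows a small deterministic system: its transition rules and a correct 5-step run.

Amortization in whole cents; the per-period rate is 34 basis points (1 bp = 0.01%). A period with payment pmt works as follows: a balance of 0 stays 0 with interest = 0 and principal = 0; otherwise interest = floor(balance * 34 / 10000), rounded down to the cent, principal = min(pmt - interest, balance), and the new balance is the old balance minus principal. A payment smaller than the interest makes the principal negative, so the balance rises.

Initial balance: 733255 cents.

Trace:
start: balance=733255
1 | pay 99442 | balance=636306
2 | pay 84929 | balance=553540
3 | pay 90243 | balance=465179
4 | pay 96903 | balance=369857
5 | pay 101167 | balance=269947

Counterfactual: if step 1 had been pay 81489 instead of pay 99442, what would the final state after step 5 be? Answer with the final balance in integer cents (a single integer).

(re-executing from step 1 with the substitution; state before step 1: balance=733255)
1 | pay 81489 | balance=654259
2 | pay 84929 | balance=571554
3 | pay 90243 | balance=483254
4 | pay 96903 | balance=387994
5 | pay 101167 | balance=288146

288146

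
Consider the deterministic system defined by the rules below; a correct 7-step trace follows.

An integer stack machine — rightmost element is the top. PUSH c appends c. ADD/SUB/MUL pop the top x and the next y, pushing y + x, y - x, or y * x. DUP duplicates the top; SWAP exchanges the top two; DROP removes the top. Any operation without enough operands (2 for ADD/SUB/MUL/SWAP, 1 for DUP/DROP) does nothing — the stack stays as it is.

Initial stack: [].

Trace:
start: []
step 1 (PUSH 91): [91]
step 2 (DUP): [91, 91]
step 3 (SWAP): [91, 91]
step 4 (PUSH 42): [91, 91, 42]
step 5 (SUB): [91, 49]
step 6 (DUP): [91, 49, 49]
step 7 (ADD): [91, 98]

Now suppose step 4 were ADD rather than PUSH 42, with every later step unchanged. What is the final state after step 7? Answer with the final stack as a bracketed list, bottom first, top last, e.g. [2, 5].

[364]

(re-executing from step 4 with the substitution; state before step 4: [91, 91])
step 4 (ADD): [182]
step 5 (SUB): [182]
step 6 (DUP): [182, 182]
step 7 (ADD): [364]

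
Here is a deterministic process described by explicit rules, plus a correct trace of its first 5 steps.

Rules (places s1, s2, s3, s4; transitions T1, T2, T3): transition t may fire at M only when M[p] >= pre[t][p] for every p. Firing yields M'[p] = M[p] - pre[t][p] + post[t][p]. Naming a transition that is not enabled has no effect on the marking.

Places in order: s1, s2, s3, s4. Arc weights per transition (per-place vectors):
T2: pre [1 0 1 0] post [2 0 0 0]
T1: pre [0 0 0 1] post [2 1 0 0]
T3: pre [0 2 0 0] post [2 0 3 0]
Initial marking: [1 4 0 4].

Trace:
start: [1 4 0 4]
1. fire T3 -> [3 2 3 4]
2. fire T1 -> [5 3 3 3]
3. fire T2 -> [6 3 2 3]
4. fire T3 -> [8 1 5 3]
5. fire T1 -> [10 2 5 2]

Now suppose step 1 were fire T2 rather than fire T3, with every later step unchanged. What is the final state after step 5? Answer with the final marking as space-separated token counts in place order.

7 4 3 2

(re-executing from step 1 with the substitution; state before step 1: [1 4 0 4])
1. fire T2 -> [1 4 0 4]
2. fire T1 -> [3 5 0 3]
3. fire T2 -> [3 5 0 3]
4. fire T3 -> [5 3 3 3]
5. fire T1 -> [7 4 3 2]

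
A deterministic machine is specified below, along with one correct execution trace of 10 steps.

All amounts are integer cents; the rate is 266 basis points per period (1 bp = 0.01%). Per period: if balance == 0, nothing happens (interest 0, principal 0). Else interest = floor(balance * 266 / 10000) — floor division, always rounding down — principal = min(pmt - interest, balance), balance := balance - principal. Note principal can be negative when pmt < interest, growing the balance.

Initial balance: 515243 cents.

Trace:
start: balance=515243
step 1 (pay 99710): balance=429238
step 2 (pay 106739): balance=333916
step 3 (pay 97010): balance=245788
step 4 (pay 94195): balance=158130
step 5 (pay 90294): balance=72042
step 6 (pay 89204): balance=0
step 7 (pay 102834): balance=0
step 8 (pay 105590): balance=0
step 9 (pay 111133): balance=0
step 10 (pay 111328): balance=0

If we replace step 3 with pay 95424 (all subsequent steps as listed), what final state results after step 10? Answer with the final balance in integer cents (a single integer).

0

(re-executing from step 3 with the substitution; state before step 3: balance=333916)
step 3 (pay 95424): balance=247374
step 4 (pay 94195): balance=159759
step 5 (pay 90294): balance=73714
step 6 (pay 89204): balance=0
step 7 (pay 102834): balance=0
step 8 (pay 105590): balance=0
step 9 (pay 111133): balance=0
step 10 (pay 111328): balance=0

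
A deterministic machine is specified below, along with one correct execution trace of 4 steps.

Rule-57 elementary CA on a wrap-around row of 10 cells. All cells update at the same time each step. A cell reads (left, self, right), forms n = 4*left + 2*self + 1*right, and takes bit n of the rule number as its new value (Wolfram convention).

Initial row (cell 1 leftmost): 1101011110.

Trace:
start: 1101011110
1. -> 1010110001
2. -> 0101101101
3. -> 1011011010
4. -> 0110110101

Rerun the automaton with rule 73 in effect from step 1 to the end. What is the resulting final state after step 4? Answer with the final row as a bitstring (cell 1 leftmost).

(re-executing steps 1..4 under rule 73; state before step 1: 1101011110)
1. -> 1100010010
2. -> 1101000000
3. -> 1100011110
4. -> 1101010010

1101010010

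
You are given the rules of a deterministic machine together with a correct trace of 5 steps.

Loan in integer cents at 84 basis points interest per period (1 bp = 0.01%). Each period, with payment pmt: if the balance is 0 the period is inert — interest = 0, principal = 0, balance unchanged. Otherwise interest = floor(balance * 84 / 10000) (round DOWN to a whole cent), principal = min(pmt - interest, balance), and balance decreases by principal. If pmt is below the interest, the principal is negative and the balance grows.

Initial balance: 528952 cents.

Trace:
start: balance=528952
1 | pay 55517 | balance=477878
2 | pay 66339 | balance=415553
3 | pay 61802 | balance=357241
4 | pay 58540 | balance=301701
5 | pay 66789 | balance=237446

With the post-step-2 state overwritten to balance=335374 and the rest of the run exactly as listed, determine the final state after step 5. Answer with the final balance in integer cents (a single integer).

state after step 2 := balance=335374
3 | pay 61802 | balance=276389
4 | pay 58540 | balance=220170
5 | pay 66789 | balance=155230

155230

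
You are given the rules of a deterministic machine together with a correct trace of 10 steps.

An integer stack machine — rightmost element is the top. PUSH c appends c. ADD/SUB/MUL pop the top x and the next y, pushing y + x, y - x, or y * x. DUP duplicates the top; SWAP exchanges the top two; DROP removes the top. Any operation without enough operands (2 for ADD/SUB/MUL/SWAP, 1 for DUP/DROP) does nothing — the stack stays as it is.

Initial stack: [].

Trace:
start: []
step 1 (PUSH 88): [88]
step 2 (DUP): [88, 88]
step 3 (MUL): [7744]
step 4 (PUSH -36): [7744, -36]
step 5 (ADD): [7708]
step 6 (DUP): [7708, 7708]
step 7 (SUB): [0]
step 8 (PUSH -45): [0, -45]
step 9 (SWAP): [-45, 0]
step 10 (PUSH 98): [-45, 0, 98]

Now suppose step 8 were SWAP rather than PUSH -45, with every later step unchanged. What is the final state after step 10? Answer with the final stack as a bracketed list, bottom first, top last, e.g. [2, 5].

[0, 98]

(re-executing from step 8 with the substitution; state before step 8: [0])
step 8 (SWAP): [0]
step 9 (SWAP): [0]
step 10 (PUSH 98): [0, 98]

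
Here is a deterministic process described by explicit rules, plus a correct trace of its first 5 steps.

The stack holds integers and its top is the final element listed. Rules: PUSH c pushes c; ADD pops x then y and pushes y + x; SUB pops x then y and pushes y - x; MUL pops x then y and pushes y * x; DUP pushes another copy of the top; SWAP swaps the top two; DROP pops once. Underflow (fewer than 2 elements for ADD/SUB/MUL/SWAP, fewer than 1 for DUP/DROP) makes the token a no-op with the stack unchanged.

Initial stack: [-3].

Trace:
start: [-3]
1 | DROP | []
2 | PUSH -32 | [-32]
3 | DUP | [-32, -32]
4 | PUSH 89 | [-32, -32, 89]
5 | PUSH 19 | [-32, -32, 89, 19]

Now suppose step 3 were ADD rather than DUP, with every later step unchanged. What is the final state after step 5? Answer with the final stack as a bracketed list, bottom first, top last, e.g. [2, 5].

(re-executing from step 3 with the substitution; state before step 3: [-32])
3 | ADD | [-32]
4 | PUSH 89 | [-32, 89]
5 | PUSH 19 | [-32, 89, 19]

[-32, 89, 19]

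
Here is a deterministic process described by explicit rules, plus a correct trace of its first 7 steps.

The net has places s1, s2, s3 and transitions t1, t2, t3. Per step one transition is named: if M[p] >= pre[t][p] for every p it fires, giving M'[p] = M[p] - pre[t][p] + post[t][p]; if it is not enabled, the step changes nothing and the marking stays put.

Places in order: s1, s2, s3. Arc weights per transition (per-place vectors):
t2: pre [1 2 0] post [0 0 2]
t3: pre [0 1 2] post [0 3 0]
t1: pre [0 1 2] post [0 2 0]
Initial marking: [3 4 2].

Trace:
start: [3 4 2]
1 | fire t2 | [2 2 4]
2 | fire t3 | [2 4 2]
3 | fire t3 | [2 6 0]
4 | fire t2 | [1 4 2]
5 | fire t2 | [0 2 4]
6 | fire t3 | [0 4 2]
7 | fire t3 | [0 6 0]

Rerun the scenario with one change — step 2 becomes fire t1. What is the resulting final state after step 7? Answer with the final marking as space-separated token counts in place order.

(re-executing from step 2 with the substitution; state before step 2: [2 2 4])
2 | fire t1 | [2 3 2]
3 | fire t3 | [2 5 0]
4 | fire t2 | [1 3 2]
5 | fire t2 | [0 1 4]
6 | fire t3 | [0 3 2]
7 | fire t3 | [0 5 0]

0 5 0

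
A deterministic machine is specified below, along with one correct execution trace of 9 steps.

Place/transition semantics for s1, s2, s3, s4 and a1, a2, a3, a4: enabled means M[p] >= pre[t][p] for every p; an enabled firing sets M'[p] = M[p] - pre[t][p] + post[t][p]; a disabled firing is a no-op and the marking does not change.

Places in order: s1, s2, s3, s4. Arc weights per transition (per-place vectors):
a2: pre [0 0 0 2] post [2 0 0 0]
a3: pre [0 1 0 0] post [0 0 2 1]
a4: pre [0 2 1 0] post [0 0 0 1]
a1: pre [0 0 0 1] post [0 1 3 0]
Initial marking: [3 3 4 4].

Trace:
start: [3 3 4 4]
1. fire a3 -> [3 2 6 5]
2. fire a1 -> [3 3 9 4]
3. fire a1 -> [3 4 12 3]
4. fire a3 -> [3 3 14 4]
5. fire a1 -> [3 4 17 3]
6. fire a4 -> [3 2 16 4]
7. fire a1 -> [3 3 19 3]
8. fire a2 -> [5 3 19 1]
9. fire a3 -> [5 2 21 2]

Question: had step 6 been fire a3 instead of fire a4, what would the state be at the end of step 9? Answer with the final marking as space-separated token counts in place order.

(re-executing from step 6 with the substitution; state before step 6: [3 4 17 3])
6. fire a3 -> [3 3 19 4]
7. fire a1 -> [3 4 22 3]
8. fire a2 -> [5 4 22 1]
9. fire a3 -> [5 3 24 2]

5 3 24 2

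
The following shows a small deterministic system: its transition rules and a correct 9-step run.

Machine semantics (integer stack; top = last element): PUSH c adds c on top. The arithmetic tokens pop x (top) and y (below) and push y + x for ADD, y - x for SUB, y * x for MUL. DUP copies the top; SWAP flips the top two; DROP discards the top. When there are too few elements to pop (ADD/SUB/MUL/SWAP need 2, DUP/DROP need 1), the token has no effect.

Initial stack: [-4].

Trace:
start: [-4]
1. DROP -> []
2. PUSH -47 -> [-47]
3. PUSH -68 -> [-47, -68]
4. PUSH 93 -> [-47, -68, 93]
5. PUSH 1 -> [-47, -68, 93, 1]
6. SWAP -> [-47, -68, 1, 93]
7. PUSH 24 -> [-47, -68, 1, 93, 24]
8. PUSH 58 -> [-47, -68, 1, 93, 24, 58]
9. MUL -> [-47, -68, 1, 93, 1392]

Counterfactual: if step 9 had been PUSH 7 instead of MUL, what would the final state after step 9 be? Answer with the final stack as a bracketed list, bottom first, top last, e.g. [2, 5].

(re-executing from step 9 with the substitution; state before step 9: [-47, -68, 1, 93, 24, 58])
9. PUSH 7 -> [-47, -68, 1, 93, 24, 58, 7]

[-47, -68, 1, 93, 24, 58, 7]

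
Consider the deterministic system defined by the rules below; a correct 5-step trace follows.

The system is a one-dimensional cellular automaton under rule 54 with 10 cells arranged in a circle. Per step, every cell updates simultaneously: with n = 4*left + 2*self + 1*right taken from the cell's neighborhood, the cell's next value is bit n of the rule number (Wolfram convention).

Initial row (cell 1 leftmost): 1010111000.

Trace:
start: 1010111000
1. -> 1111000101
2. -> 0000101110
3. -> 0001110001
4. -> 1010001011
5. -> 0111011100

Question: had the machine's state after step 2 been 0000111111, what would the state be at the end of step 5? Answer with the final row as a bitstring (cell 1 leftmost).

0000010010

state after step 2 := 0000111111
3. -> 1001000000
4. -> 1111100001
5. -> 0000010010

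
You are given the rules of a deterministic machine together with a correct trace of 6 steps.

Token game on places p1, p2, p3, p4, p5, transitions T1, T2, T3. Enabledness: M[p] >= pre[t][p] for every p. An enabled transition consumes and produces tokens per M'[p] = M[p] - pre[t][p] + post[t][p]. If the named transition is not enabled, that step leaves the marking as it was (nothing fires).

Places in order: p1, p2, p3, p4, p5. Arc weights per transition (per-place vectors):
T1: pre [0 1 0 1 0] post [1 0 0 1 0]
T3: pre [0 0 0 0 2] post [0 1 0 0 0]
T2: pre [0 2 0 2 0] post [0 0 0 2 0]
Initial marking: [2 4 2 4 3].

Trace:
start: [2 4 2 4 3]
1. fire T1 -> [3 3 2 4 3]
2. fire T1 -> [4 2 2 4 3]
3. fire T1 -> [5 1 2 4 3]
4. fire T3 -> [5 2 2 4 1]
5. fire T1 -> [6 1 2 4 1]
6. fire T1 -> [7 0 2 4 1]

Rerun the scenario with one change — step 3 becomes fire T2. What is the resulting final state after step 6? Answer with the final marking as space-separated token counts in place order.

(re-executing from step 3 with the substitution; state before step 3: [4 2 2 4 3])
3. fire T2 -> [4 0 2 4 3]
4. fire T3 -> [4 1 2 4 1]
5. fire T1 -> [5 0 2 4 1]
6. fire T1 -> [5 0 2 4 1]

5 0 2 4 1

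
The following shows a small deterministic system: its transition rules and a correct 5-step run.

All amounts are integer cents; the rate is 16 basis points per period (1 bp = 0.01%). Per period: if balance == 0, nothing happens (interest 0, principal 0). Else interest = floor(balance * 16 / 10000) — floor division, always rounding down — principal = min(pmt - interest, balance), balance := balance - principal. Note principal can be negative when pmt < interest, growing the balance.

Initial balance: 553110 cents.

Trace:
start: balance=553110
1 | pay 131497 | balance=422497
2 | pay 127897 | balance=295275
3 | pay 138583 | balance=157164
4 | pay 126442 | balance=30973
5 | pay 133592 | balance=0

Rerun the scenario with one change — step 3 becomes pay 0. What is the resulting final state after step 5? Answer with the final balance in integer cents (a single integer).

36457

(re-executing from step 3 with the substitution; state before step 3: balance=295275)
3 | pay 0 | balance=295747
4 | pay 126442 | balance=169778
5 | pay 133592 | balance=36457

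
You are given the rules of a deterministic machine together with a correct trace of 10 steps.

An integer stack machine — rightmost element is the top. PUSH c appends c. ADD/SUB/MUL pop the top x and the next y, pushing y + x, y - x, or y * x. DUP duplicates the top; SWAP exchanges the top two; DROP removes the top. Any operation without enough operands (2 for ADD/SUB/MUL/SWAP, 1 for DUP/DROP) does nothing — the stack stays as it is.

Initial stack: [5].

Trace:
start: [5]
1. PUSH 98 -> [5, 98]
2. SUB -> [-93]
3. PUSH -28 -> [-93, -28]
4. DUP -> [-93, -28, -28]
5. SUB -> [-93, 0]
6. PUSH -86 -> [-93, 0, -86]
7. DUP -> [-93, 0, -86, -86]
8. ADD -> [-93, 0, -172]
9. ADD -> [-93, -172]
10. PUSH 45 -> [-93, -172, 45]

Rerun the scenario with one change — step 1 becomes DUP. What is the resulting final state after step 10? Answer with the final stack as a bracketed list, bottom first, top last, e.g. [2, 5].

(re-executing from step 1 with the substitution; state before step 1: [5])
1. DUP -> [5, 5]
2. SUB -> [0]
3. PUSH -28 -> [0, -28]
4. DUP -> [0, -28, -28]
5. SUB -> [0, 0]
6. PUSH -86 -> [0, 0, -86]
7. DUP -> [0, 0, -86, -86]
8. ADD -> [0, 0, -172]
9. ADD -> [0, -172]
10. PUSH 45 -> [0, -172, 45]

[0, -172, 45]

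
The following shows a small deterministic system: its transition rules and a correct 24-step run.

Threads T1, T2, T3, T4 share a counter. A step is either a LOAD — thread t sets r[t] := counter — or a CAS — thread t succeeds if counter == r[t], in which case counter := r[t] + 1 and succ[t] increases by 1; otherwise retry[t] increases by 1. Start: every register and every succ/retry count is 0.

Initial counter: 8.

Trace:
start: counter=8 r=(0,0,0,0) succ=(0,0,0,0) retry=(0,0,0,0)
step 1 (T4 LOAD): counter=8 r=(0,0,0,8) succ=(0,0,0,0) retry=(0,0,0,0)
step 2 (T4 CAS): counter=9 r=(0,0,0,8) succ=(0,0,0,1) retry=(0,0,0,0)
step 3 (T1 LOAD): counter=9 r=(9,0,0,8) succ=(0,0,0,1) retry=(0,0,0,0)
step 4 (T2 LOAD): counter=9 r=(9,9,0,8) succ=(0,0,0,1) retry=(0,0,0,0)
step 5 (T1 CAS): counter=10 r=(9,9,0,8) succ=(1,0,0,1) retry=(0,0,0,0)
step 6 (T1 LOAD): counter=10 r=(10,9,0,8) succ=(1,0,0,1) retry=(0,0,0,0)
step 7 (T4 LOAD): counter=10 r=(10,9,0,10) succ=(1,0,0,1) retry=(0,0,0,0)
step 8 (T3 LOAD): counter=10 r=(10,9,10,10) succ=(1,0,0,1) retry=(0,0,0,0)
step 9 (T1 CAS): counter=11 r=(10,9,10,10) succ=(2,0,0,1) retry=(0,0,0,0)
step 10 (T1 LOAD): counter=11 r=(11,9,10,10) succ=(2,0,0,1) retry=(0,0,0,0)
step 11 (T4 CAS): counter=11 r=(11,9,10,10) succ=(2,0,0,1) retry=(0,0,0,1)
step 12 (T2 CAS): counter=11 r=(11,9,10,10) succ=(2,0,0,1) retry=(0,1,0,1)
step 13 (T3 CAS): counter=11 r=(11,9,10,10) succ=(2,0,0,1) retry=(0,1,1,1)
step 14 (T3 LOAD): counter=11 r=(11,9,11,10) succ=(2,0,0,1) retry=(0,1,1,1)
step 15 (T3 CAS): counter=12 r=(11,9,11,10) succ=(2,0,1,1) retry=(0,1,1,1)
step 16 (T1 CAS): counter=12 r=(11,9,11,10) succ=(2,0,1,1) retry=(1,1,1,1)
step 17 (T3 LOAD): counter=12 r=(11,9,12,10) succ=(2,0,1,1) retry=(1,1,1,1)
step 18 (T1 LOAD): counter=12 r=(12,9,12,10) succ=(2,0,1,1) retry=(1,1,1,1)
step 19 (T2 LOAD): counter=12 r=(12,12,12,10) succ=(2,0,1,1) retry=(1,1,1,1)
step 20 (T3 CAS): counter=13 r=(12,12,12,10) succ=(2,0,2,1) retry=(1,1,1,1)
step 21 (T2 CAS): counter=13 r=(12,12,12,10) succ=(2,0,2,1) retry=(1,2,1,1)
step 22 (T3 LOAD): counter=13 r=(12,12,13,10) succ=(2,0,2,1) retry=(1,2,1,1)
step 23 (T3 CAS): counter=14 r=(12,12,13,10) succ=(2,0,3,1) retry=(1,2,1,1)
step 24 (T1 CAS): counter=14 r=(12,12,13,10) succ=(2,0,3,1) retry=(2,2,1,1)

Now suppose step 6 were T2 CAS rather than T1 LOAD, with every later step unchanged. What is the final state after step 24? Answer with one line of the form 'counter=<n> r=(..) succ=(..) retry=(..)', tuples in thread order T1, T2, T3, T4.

counter=14 r=(12,12,13,10) succ=(1,0,3,2) retry=(3,3,1,0)

(re-executing from step 6 with the substitution; state before step 6: counter=10 r=(9,9,0,8) succ=(1,0,0,1) retry=(0,0,0,0))
step 6 (T2 CAS): counter=10 r=(9,9,0,8) succ=(1,0,0,1) retry=(0,1,0,0)
step 7 (T4 LOAD): counter=10 r=(9,9,0,10) succ=(1,0,0,1) retry=(0,1,0,0)
step 8 (T3 LOAD): counter=10 r=(9,9,10,10) succ=(1,0,0,1) retry=(0,1,0,0)
step 9 (T1 CAS): counter=10 r=(9,9,10,10) succ=(1,0,0,1) retry=(1,1,0,0)
step 10 (T1 LOAD): counter=10 r=(10,9,10,10) succ=(1,0,0,1) retry=(1,1,0,0)
step 11 (T4 CAS): counter=11 r=(10,9,10,10) succ=(1,0,0,2) retry=(1,1,0,0)
step 12 (T2 CAS): counter=11 r=(10,9,10,10) succ=(1,0,0,2) retry=(1,2,0,0)
step 13 (T3 CAS): counter=11 r=(10,9,10,10) succ=(1,0,0,2) retry=(1,2,1,0)
step 14 (T3 LOAD): counter=11 r=(10,9,11,10) succ=(1,0,0,2) retry=(1,2,1,0)
step 15 (T3 CAS): counter=12 r=(10,9,11,10) succ=(1,0,1,2) retry=(1,2,1,0)
step 16 (T1 CAS): counter=12 r=(10,9,11,10) succ=(1,0,1,2) retry=(2,2,1,0)
step 17 (T3 LOAD): counter=12 r=(10,9,12,10) succ=(1,0,1,2) retry=(2,2,1,0)
step 18 (T1 LOAD): counter=12 r=(12,9,12,10) succ=(1,0,1,2) retry=(2,2,1,0)
step 19 (T2 LOAD): counter=12 r=(12,12,12,10) succ=(1,0,1,2) retry=(2,2,1,0)
step 20 (T3 CAS): counter=13 r=(12,12,12,10) succ=(1,0,2,2) retry=(2,2,1,0)
step 21 (T2 CAS): counter=13 r=(12,12,12,10) succ=(1,0,2,2) retry=(2,3,1,0)
step 22 (T3 LOAD): counter=13 r=(12,12,13,10) succ=(1,0,2,2) retry=(2,3,1,0)
step 23 (T3 CAS): counter=14 r=(12,12,13,10) succ=(1,0,3,2) retry=(2,3,1,0)
step 24 (T1 CAS): counter=14 r=(12,12,13,10) succ=(1,0,3,2) retry=(3,3,1,0)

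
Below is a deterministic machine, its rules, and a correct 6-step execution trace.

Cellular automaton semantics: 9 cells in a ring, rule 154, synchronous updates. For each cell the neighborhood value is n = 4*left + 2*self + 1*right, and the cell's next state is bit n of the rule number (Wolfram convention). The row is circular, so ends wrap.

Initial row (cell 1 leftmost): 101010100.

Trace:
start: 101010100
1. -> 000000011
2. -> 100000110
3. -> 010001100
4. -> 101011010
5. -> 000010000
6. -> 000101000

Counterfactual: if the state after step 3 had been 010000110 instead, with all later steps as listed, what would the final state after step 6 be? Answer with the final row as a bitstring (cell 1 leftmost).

state after step 3 := 010000110
4. -> 101001101
5. -> 000111001
6. -> 101110110

101110110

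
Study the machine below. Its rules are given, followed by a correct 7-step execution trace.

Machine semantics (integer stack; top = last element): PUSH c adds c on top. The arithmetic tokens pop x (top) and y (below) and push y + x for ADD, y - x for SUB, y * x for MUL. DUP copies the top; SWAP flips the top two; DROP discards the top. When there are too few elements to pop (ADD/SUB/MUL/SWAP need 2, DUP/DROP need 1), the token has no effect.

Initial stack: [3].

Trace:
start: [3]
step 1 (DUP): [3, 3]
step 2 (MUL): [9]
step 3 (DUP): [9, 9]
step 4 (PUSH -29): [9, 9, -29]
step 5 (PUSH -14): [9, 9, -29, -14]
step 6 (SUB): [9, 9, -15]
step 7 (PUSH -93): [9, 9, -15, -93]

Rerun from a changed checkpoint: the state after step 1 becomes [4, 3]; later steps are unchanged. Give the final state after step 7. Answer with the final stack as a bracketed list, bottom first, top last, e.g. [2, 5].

state after step 1 := [4, 3]
step 2 (MUL): [12]
step 3 (DUP): [12, 12]
step 4 (PUSH -29): [12, 12, -29]
step 5 (PUSH -14): [12, 12, -29, -14]
step 6 (SUB): [12, 12, -15]
step 7 (PUSH -93): [12, 12, -15, -93]

[12, 12, -15, -93]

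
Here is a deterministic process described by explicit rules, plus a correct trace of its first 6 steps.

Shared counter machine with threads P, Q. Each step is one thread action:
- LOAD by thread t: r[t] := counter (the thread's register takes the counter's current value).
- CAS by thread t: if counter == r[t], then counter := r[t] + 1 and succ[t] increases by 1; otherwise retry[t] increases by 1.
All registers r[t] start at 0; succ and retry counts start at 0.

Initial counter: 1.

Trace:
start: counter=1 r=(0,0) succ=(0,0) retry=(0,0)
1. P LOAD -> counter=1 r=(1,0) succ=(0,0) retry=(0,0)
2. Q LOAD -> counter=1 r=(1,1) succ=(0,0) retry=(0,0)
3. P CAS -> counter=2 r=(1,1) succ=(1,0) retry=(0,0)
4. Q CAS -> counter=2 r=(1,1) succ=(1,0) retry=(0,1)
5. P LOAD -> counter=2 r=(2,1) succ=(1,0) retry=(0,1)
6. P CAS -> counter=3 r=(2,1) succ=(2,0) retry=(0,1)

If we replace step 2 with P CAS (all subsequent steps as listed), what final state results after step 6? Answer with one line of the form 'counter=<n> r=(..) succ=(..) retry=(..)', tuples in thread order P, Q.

(re-executing from step 2 with the substitution; state before step 2: counter=1 r=(1,0) succ=(0,0) retry=(0,0))
2. P CAS -> counter=2 r=(1,0) succ=(1,0) retry=(0,0)
3. P CAS -> counter=2 r=(1,0) succ=(1,0) retry=(1,0)
4. Q CAS -> counter=2 r=(1,0) succ=(1,0) retry=(1,1)
5. P LOAD -> counter=2 r=(2,0) succ=(1,0) retry=(1,1)
6. P CAS -> counter=3 r=(2,0) succ=(2,0) retry=(1,1)

counter=3 r=(2,0) succ=(2,0) retry=(1,1)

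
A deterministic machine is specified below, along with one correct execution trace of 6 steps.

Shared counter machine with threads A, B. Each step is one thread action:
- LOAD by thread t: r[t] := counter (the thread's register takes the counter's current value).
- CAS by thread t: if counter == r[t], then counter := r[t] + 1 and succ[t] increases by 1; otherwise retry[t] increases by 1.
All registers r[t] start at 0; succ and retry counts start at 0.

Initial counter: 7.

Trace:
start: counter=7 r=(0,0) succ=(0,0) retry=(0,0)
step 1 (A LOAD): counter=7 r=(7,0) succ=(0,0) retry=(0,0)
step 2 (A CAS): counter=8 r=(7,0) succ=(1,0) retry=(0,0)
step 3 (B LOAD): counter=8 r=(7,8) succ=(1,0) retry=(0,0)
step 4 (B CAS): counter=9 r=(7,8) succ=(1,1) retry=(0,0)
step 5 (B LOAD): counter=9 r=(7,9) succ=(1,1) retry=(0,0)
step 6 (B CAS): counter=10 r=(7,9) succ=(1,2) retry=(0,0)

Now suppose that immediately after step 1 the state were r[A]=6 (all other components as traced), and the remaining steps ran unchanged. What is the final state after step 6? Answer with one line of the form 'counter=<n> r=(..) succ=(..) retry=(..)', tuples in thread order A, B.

counter=9 r=(6,8) succ=(0,2) retry=(1,0)

state after step 1 := counter=7 r=(6,0) succ=(0,0) retry=(0,0)
step 2 (A CAS): counter=7 r=(6,0) succ=(0,0) retry=(1,0)
step 3 (B LOAD): counter=7 r=(6,7) succ=(0,0) retry=(1,0)
step 4 (B CAS): counter=8 r=(6,7) succ=(0,1) retry=(1,0)
step 5 (B LOAD): counter=8 r=(6,8) succ=(0,1) retry=(1,0)
step 6 (B CAS): counter=9 r=(6,8) succ=(0,2) retry=(1,0)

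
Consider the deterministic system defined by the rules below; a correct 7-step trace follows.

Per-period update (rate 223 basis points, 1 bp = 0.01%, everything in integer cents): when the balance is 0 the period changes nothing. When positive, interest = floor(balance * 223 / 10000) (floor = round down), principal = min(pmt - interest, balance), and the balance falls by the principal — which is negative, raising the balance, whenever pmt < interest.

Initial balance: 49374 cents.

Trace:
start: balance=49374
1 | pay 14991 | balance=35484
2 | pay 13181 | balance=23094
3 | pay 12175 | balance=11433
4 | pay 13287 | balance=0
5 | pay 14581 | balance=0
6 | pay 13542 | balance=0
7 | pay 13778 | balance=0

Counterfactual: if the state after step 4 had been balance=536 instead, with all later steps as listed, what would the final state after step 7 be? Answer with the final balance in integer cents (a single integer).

0

state after step 4 := balance=536
5 | pay 14581 | balance=0
6 | pay 13542 | balance=0
7 | pay 13778 | balance=0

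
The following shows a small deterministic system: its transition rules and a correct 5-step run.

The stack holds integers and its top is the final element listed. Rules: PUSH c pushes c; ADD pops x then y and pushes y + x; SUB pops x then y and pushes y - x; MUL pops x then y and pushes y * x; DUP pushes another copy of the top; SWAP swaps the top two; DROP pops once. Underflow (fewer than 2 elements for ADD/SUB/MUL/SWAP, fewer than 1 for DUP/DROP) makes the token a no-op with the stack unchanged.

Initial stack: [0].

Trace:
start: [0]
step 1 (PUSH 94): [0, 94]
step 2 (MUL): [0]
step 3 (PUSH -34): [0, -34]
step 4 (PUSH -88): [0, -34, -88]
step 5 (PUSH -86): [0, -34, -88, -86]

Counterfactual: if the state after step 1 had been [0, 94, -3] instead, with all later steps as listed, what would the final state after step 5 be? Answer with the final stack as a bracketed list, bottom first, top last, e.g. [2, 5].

[0, -282, -34, -88, -86]

state after step 1 := [0, 94, -3]
step 2 (MUL): [0, -282]
step 3 (PUSH -34): [0, -282, -34]
step 4 (PUSH -88): [0, -282, -34, -88]
step 5 (PUSH -86): [0, -282, -34, -88, -86]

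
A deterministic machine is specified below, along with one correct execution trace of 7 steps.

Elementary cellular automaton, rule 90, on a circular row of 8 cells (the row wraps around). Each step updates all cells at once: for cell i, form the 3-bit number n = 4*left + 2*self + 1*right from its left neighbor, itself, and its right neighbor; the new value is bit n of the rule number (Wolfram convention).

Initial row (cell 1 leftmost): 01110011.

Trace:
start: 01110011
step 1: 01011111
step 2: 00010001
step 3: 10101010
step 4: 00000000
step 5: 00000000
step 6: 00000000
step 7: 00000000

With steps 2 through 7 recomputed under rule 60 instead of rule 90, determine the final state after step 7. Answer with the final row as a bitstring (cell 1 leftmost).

00000000

(re-executing steps 2..7 under rule 60; state before step 2: 01011111)
step 2: 11110000
step 3: 10001000
step 4: 11001100
step 5: 10101010
step 6: 11111111
step 7: 00000000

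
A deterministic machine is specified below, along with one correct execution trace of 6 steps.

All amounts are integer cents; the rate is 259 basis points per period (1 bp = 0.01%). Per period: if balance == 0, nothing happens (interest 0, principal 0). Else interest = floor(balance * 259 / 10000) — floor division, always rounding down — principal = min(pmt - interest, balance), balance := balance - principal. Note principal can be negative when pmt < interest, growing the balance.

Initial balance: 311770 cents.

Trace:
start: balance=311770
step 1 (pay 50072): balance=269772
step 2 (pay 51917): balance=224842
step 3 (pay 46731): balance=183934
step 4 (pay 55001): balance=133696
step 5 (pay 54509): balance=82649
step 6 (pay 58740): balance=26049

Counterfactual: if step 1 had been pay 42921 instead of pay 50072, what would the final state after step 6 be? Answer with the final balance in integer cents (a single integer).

34175

(re-executing from step 1 with the substitution; state before step 1: balance=311770)
step 1 (pay 42921): balance=276923
step 2 (pay 51917): balance=232178
step 3 (pay 46731): balance=191460
step 4 (pay 55001): balance=141417
step 5 (pay 54509): balance=90570
step 6 (pay 58740): balance=34175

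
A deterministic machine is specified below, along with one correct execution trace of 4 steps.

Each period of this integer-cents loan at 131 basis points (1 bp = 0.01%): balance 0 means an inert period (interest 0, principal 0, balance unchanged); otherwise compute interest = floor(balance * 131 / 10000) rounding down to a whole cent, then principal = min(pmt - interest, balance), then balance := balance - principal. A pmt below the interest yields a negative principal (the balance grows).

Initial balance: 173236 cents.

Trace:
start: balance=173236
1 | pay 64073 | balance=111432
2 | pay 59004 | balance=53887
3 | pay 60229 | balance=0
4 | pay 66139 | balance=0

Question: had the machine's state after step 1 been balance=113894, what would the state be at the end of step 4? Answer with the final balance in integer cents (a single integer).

0

state after step 1 := balance=113894
2 | pay 59004 | balance=56382
3 | pay 60229 | balance=0
4 | pay 66139 | balance=0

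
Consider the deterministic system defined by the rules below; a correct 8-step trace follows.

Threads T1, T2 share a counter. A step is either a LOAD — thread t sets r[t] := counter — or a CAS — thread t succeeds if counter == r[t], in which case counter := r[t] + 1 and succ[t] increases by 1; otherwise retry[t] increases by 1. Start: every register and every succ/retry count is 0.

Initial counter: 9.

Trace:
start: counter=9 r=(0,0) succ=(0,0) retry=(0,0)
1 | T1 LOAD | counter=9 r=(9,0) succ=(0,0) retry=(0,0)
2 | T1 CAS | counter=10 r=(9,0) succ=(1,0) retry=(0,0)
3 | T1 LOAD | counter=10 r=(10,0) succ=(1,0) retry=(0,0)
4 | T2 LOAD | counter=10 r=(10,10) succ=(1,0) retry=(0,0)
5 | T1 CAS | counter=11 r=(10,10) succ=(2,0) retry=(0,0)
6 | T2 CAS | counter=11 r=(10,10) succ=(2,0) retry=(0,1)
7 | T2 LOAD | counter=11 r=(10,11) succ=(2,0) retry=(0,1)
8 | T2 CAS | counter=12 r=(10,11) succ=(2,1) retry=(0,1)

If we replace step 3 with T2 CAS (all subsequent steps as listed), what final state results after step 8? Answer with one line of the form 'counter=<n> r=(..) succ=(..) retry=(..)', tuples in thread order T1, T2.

counter=12 r=(9,11) succ=(1,2) retry=(1,1)

(re-executing from step 3 with the substitution; state before step 3: counter=10 r=(9,0) succ=(1,0) retry=(0,0))
3 | T2 CAS | counter=10 r=(9,0) succ=(1,0) retry=(0,1)
4 | T2 LOAD | counter=10 r=(9,10) succ=(1,0) retry=(0,1)
5 | T1 CAS | counter=10 r=(9,10) succ=(1,0) retry=(1,1)
6 | T2 CAS | counter=11 r=(9,10) succ=(1,1) retry=(1,1)
7 | T2 LOAD | counter=11 r=(9,11) succ=(1,1) retry=(1,1)
8 | T2 CAS | counter=12 r=(9,11) succ=(1,2) retry=(1,1)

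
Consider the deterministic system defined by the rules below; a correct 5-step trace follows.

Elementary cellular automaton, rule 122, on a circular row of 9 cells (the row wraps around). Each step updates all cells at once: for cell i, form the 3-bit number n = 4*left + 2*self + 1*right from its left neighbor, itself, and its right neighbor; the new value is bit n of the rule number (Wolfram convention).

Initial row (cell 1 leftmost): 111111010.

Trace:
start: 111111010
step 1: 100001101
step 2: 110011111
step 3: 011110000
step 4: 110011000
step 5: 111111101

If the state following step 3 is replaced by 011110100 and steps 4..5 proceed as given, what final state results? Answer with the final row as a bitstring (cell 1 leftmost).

111111101

state after step 3 := 011110100
step 4: 110011010
step 5: 111111101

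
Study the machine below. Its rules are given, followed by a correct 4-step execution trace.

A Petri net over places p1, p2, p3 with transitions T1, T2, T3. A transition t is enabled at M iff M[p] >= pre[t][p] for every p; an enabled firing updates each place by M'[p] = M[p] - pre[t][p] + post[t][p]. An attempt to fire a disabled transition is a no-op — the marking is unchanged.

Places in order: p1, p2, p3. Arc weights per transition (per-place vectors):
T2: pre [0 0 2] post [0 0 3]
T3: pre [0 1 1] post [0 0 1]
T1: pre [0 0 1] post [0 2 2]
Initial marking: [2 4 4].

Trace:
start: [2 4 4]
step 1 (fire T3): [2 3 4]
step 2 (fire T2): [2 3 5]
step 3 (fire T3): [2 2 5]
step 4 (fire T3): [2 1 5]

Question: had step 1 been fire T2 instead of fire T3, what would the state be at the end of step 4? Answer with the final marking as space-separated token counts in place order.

2 2 6

(re-executing from step 1 with the substitution; state before step 1: [2 4 4])
step 1 (fire T2): [2 4 5]
step 2 (fire T2): [2 4 6]
step 3 (fire T3): [2 3 6]
step 4 (fire T3): [2 2 6]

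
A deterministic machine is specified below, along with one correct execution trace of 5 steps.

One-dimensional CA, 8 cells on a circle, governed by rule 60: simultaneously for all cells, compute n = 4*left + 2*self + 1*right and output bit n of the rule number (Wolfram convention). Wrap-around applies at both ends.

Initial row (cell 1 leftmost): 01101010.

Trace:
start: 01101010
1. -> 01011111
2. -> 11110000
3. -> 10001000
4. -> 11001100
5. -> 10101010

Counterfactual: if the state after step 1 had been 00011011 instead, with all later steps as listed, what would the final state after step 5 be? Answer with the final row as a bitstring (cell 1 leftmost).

state after step 1 := 00011011
2. -> 10010110
3. -> 11011101
4. -> 00110011
5. -> 10101010

10101010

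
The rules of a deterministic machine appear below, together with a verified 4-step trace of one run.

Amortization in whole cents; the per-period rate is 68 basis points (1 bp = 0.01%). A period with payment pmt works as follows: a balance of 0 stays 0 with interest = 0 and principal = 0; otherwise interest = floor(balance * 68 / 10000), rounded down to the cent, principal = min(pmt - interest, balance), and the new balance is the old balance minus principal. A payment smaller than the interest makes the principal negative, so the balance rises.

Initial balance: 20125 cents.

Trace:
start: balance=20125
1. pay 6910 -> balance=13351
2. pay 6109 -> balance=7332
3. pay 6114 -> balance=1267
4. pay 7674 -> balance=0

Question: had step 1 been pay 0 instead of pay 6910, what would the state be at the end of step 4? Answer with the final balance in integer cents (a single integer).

(re-executing from step 1 with the substitution; state before step 1: balance=20125)
1. pay 0 -> balance=20261
2. pay 6109 -> balance=14289
3. pay 6114 -> balance=8272
4. pay 7674 -> balance=654

654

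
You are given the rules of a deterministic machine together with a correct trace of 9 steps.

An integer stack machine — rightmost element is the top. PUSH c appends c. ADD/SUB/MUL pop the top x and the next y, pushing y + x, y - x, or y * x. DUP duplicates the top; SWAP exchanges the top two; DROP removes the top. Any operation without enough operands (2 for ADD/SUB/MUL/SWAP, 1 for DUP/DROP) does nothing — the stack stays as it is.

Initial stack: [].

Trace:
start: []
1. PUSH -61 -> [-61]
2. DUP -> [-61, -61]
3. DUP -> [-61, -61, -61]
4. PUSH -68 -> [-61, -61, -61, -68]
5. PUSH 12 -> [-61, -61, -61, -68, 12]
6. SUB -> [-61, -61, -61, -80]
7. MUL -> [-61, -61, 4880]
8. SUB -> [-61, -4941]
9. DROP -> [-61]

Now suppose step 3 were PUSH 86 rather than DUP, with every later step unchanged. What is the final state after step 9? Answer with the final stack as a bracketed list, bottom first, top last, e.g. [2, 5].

(re-executing from step 3 with the substitution; state before step 3: [-61, -61])
3. PUSH 86 -> [-61, -61, 86]
4. PUSH -68 -> [-61, -61, 86, -68]
5. PUSH 12 -> [-61, -61, 86, -68, 12]
6. SUB -> [-61, -61, 86, -80]
7. MUL -> [-61, -61, -6880]
8. SUB -> [-61, 6819]
9. DROP -> [-61]

[-61]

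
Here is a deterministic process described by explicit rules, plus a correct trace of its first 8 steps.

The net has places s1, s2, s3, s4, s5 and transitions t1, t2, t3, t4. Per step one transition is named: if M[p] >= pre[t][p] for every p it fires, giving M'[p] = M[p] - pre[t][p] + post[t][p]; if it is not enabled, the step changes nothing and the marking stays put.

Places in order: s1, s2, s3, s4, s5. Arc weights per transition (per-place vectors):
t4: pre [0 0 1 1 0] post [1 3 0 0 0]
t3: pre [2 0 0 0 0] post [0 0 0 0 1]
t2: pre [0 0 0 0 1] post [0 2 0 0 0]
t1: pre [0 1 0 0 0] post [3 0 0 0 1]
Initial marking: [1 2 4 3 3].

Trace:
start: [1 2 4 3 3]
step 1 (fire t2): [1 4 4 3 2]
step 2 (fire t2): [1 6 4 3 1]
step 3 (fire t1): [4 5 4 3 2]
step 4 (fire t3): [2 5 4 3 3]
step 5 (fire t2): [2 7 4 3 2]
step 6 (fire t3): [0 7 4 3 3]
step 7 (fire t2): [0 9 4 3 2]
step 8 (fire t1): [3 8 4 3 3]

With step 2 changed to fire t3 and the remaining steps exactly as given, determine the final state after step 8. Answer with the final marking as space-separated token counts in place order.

3 6 4 3 4

(re-executing from step 2 with the substitution; state before step 2: [1 4 4 3 2])
step 2 (fire t3): [1 4 4 3 2]
step 3 (fire t1): [4 3 4 3 3]
step 4 (fire t3): [2 3 4 3 4]
step 5 (fire t2): [2 5 4 3 3]
step 6 (fire t3): [0 5 4 3 4]
step 7 (fire t2): [0 7 4 3 3]
step 8 (fire t1): [3 6 4 3 4]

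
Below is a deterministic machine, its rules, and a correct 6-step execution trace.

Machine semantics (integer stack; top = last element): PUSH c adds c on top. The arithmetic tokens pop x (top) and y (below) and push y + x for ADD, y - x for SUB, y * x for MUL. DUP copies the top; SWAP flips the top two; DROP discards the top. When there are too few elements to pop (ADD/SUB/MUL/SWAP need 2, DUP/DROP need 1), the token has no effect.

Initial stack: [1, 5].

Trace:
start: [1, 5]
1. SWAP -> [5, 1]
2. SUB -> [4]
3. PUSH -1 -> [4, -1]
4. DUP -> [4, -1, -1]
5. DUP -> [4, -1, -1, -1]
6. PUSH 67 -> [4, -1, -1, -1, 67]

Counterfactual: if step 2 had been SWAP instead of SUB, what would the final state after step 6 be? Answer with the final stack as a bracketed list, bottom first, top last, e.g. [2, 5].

[1, 5, -1, -1, -1, 67]

(re-executing from step 2 with the substitution; state before step 2: [5, 1])
2. SWAP -> [1, 5]
3. PUSH -1 -> [1, 5, -1]
4. DUP -> [1, 5, -1, -1]
5. DUP -> [1, 5, -1, -1, -1]
6. PUSH 67 -> [1, 5, -1, -1, -1, 67]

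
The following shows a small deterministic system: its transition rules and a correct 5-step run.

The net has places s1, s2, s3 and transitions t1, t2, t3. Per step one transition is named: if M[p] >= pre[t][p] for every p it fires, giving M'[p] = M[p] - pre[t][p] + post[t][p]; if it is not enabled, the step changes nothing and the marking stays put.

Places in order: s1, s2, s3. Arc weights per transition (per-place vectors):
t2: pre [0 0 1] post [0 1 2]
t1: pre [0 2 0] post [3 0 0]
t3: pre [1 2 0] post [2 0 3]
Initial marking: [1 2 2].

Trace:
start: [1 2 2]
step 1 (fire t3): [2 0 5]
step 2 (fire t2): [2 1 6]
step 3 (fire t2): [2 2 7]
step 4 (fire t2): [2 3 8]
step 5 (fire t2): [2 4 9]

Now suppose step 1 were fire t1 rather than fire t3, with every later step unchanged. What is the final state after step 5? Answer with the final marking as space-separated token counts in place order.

4 4 6

(re-executing from step 1 with the substitution; state before step 1: [1 2 2])
step 1 (fire t1): [4 0 2]
step 2 (fire t2): [4 1 3]
step 3 (fire t2): [4 2 4]
step 4 (fire t2): [4 3 5]
step 5 (fire t2): [4 4 6]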